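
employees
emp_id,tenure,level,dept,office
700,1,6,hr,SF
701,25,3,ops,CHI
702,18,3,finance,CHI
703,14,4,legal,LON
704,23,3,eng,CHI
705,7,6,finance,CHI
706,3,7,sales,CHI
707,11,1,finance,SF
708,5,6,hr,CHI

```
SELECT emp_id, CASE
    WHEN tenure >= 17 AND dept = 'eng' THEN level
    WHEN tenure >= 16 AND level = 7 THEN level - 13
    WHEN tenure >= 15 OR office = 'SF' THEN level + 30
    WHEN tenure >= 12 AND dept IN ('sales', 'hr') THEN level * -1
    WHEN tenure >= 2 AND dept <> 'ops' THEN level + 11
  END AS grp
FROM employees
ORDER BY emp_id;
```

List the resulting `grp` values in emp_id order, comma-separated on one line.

36, 33, 33, 15, 3, 17, 18, 31, 17

emp_id=700: tenure >= 15 OR office = 'SF' → 36
emp_id=701: tenure >= 15 OR office = 'SF' → 33
emp_id=702: tenure >= 15 OR office = 'SF' → 33
emp_id=703: tenure >= 2 AND dept <> 'ops' → 15
emp_id=704: tenure >= 17 AND dept = 'eng' → 3
emp_id=705: tenure >= 2 AND dept <> 'ops' → 17
emp_id=706: tenure >= 2 AND dept <> 'ops' → 18
emp_id=707: tenure >= 15 OR office = 'SF' → 31
emp_id=708: tenure >= 2 AND dept <> 'ops' → 17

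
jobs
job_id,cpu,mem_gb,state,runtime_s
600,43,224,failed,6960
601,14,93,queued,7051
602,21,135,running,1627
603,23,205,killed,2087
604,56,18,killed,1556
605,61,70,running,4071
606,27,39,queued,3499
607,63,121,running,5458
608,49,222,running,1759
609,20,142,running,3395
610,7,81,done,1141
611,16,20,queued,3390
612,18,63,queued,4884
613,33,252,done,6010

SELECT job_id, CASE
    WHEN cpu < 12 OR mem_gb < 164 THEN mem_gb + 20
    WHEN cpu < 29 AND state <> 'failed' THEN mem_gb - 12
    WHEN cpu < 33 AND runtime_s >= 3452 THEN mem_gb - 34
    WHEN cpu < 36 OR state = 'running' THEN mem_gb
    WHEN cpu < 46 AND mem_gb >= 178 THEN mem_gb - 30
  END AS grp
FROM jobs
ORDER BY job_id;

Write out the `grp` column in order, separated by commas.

job_id=600: cpu < 46 AND mem_gb >= 178 → 194
job_id=601: cpu < 12 OR mem_gb < 164 → 113
job_id=602: cpu < 12 OR mem_gb < 164 → 155
job_id=603: cpu < 29 AND state <> 'failed' → 193
job_id=604: cpu < 12 OR mem_gb < 164 → 38
job_id=605: cpu < 12 OR mem_gb < 164 → 90
job_id=606: cpu < 12 OR mem_gb < 164 → 59
job_id=607: cpu < 12 OR mem_gb < 164 → 141
job_id=608: cpu < 36 OR state = 'running' → 222
job_id=609: cpu < 12 OR mem_gb < 164 → 162
job_id=610: cpu < 12 OR mem_gb < 164 → 101
job_id=611: cpu < 12 OR mem_gb < 164 → 40
job_id=612: cpu < 12 OR mem_gb < 164 → 83
job_id=613: cpu < 36 OR state = 'running' → 252

194, 113, 155, 193, 38, 90, 59, 141, 222, 162, 101, 40, 83, 252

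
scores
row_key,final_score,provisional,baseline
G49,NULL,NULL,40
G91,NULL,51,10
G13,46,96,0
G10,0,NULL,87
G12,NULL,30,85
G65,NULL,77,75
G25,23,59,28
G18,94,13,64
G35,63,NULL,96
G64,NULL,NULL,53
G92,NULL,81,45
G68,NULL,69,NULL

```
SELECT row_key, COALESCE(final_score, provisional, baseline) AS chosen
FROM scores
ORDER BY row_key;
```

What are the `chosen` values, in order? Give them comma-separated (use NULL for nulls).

row_key=G10: final_score=0 → 0
row_key=G12: final_score=NULL, provisional=30 → 30
row_key=G13: final_score=46 → 46
row_key=G18: final_score=94 → 94
row_key=G25: final_score=23 → 23
row_key=G35: final_score=63 → 63
row_key=G49: final_score=NULL, provisional=NULL, baseline=40 → 40
row_key=G64: final_score=NULL, provisional=NULL, baseline=53 → 53
row_key=G65: final_score=NULL, provisional=77 → 77
row_key=G68: final_score=NULL, provisional=69 → 69
row_key=G91: final_score=NULL, provisional=51 → 51
row_key=G92: final_score=NULL, provisional=81 → 81

0, 30, 46, 94, 23, 63, 40, 53, 77, 69, 51, 81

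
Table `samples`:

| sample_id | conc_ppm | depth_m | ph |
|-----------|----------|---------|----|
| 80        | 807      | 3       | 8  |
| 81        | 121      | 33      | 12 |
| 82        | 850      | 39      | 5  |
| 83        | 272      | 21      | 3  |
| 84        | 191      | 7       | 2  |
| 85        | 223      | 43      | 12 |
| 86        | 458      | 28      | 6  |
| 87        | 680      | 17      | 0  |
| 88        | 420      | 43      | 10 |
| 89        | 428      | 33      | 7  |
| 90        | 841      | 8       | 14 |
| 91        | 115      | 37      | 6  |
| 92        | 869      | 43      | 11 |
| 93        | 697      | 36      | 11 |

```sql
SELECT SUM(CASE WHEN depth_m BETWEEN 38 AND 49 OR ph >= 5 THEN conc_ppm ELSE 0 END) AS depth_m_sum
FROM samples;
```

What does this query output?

5829

sample_id=80: ✓ → 807
sample_id=81: ✓ → 121
sample_id=82: ✓ → 850
sample_id=83: ✗
sample_id=84: ✗
sample_id=85: ✓ → 223
sample_id=86: ✓ → 458
sample_id=87: ✗
sample_id=88: ✓ → 420
sample_id=89: ✓ → 428
sample_id=90: ✓ → 841
sample_id=91: ✓ → 115
sample_id=92: ✓ → 869
sample_id=93: ✓ → 697
depth_m_sum = 807 + 121 + 850 + 223 + 458 + 420 + 428 + 841 + 115 + 869 + 697 = 5829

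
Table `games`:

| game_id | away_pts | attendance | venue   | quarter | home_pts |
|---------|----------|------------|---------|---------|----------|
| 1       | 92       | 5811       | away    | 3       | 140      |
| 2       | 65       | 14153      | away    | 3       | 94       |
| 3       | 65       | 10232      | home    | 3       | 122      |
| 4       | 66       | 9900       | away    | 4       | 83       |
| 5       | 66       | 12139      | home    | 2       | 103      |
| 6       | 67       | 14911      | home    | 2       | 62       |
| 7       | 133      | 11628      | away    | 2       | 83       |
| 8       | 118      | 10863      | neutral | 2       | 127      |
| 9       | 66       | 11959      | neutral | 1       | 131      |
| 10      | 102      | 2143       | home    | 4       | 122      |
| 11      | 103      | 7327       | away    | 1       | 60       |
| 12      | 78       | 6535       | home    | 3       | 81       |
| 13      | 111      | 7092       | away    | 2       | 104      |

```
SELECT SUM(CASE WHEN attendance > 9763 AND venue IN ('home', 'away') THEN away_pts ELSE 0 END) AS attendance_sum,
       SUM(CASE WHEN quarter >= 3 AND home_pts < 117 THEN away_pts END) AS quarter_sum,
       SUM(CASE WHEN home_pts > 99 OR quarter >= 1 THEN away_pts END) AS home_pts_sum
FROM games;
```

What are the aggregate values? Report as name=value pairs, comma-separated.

[attendance_sum: attendance > 9763 AND venue IN ('home', 'away')]
game_id=1: ✗
game_id=2: ✓ → 65
game_id=3: ✓ → 65
game_id=4: ✓ → 66
game_id=5: ✓ → 66
game_id=6: ✓ → 67
game_id=7: ✓ → 133
game_id=8: ✗
game_id=9: ✗
game_id=10: ✗
game_id=11: ✗
game_id=12: ✗
game_id=13: ✗
attendance_sum = 65 + 65 + 66 + 66 + 67 + 133 = 462
—
[quarter_sum: quarter >= 3 AND home_pts < 117]
game_id=1: ✗
game_id=2: ✓ → 65
game_id=3: ✗
game_id=4: ✓ → 66
game_id=5: ✗
game_id=6: ✗
game_id=7: ✗
game_id=8: ✗
game_id=9: ✗
game_id=10: ✗
game_id=11: ✗
game_id=12: ✓ → 78
game_id=13: ✗
quarter_sum = 65 + 66 + 78 = 209
—
[home_pts_sum: home_pts > 99 OR quarter >= 1]
game_id=1: ✓ → 92
game_id=2: ✓ → 65
game_id=3: ✓ → 65
game_id=4: ✓ → 66
game_id=5: ✓ → 66
game_id=6: ✓ → 67
game_id=7: ✓ → 133
game_id=8: ✓ → 118
game_id=9: ✓ → 66
game_id=10: ✓ → 102
game_id=11: ✓ → 103
game_id=12: ✓ → 78
game_id=13: ✓ → 111
home_pts_sum = 92 + 65 + 65 + 66 + 66 + 67 + 133 + 118 + 66 + 102 + 103 + 78 + 111 = 1132

attendance_sum=462, quarter_sum=209, home_pts_sum=1132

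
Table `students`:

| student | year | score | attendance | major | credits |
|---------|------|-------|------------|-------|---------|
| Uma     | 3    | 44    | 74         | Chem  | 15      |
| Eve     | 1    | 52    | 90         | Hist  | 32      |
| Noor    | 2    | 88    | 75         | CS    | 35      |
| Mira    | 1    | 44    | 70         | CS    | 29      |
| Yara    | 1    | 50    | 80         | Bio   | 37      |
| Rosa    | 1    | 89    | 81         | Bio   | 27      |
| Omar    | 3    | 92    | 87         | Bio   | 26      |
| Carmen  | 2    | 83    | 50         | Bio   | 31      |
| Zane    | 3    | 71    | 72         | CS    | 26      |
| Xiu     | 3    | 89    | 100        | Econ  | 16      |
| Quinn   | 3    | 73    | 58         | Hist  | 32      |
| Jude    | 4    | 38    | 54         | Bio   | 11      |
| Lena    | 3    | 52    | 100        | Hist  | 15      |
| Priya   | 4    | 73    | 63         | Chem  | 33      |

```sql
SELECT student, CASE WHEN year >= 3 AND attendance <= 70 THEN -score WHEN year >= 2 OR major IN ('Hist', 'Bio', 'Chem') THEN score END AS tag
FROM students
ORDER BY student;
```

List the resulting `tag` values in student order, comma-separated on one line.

83, 52, -38, 52, NULL, 88, 92, -73, -73, 89, 44, 89, 50, 71

student=Carmen: year >= 2 OR major IN ('Hist', 'Bio', 'Chem') → 83
student=Eve: year >= 2 OR major IN ('Hist', 'Bio', 'Chem') → 52
student=Jude: year >= 3 AND attendance <= 70 → -38
student=Lena: year >= 2 OR major IN ('Hist', 'Bio', 'Chem') → 52
student=Mira: (no match → NULL) → NULL
student=Noor: year >= 2 OR major IN ('Hist', 'Bio', 'Chem') → 88
student=Omar: year >= 2 OR major IN ('Hist', 'Bio', 'Chem') → 92
student=Priya: year >= 3 AND attendance <= 70 → -73
student=Quinn: year >= 3 AND attendance <= 70 → -73
student=Rosa: year >= 2 OR major IN ('Hist', 'Bio', 'Chem') → 89
student=Uma: year >= 2 OR major IN ('Hist', 'Bio', 'Chem') → 44
student=Xiu: year >= 2 OR major IN ('Hist', 'Bio', 'Chem') → 89
student=Yara: year >= 2 OR major IN ('Hist', 'Bio', 'Chem') → 50
student=Zane: year >= 2 OR major IN ('Hist', 'Bio', 'Chem') → 71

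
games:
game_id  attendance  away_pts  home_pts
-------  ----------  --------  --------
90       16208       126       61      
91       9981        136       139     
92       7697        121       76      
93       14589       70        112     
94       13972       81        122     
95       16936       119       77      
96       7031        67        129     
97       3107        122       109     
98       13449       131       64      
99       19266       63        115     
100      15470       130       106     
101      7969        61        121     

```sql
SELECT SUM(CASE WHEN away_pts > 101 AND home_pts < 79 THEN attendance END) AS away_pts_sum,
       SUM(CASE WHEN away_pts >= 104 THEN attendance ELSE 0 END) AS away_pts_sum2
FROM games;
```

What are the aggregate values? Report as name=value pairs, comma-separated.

[away_pts_sum: away_pts > 101 AND home_pts < 79]
game_id=90: ✓ → 16208
game_id=91: ✗
game_id=92: ✓ → 7697
game_id=93: ✗
game_id=94: ✗
game_id=95: ✓ → 16936
game_id=96: ✗
game_id=97: ✗
game_id=98: ✓ → 13449
game_id=99: ✗
game_id=100: ✗
game_id=101: ✗
away_pts_sum = 16208 + 7697 + 16936 + 13449 = 54290
—
[away_pts_sum2: away_pts >= 104]
game_id=90: ✓ → 16208
game_id=91: ✓ → 9981
game_id=92: ✓ → 7697
game_id=93: ✗
game_id=94: ✗
game_id=95: ✓ → 16936
game_id=96: ✗
game_id=97: ✓ → 3107
game_id=98: ✓ → 13449
game_id=99: ✗
game_id=100: ✓ → 15470
game_id=101: ✗
away_pts_sum2 = 16208 + 9981 + 7697 + 16936 + 3107 + 13449 + 15470 = 82848

away_pts_sum=54290, away_pts_sum2=82848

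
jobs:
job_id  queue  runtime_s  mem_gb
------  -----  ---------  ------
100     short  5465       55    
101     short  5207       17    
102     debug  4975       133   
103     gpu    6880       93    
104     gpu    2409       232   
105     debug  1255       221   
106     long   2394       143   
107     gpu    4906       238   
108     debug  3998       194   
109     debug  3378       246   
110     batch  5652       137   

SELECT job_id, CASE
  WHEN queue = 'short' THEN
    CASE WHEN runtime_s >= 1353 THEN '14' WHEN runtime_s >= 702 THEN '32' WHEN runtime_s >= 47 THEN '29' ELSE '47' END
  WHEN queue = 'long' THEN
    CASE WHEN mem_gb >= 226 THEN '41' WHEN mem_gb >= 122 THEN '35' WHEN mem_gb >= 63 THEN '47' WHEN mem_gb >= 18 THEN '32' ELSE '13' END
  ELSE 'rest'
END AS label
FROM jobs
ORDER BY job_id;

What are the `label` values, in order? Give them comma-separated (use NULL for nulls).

job_id=100: queue='short' → inner[runtime_s >= 1353] → 14
job_id=101: queue='short' → inner[runtime_s >= 1353] → 14
job_id=102: queue='debug' → outer ELSE → rest
job_id=103: queue='gpu' → outer ELSE → rest
job_id=104: queue='gpu' → outer ELSE → rest
job_id=105: queue='debug' → outer ELSE → rest
job_id=106: queue='long' → inner[mem_gb >= 122] → 35
job_id=107: queue='gpu' → outer ELSE → rest
job_id=108: queue='debug' → outer ELSE → rest
job_id=109: queue='debug' → outer ELSE → rest
job_id=110: queue='batch' → outer ELSE → rest

14, 14, rest, rest, rest, rest, 35, rest, rest, rest, rest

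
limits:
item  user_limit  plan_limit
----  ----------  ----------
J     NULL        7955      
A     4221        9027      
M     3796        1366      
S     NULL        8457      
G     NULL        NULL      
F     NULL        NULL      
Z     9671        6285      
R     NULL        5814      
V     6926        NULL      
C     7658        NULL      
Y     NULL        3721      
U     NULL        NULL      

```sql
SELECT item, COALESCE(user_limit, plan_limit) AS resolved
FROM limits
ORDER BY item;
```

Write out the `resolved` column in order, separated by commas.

item=A: user_limit=4221 → 4221
item=C: user_limit=7658 → 7658
item=F: user_limit=NULL, plan_limit=NULL (all NULL) → NULL
item=G: user_limit=NULL, plan_limit=NULL (all NULL) → NULL
item=J: user_limit=NULL, plan_limit=7955 → 7955
item=M: user_limit=3796 → 3796
item=R: user_limit=NULL, plan_limit=5814 → 5814
item=S: user_limit=NULL, plan_limit=8457 → 8457
item=U: user_limit=NULL, plan_limit=NULL (all NULL) → NULL
item=V: user_limit=6926 → 6926
item=Y: user_limit=NULL, plan_limit=3721 → 3721
item=Z: user_limit=9671 → 9671

4221, 7658, NULL, NULL, 7955, 3796, 5814, 8457, NULL, 6926, 3721, 9671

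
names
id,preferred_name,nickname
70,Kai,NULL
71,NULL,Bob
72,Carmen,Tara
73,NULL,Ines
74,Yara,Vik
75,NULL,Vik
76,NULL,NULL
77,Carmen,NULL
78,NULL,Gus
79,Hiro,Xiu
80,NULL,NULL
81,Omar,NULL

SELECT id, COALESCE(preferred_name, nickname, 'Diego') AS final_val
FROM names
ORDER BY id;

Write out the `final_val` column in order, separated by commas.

id=70: preferred_name=Kai → Kai
id=71: preferred_name=NULL, nickname=Bob → Bob
id=72: preferred_name=Carmen → Carmen
id=73: preferred_name=NULL, nickname=Ines → Ines
id=74: preferred_name=Yara → Yara
id=75: preferred_name=NULL, nickname=Vik → Vik
id=76: preferred_name=NULL, nickname=NULL, → literal Diego → Diego
id=77: preferred_name=Carmen → Carmen
id=78: preferred_name=NULL, nickname=Gus → Gus
id=79: preferred_name=Hiro → Hiro
id=80: preferred_name=NULL, nickname=NULL, → literal Diego → Diego
id=81: preferred_name=Omar → Omar

Kai, Bob, Carmen, Ines, Yara, Vik, Diego, Carmen, Gus, Hiro, Diego, Omar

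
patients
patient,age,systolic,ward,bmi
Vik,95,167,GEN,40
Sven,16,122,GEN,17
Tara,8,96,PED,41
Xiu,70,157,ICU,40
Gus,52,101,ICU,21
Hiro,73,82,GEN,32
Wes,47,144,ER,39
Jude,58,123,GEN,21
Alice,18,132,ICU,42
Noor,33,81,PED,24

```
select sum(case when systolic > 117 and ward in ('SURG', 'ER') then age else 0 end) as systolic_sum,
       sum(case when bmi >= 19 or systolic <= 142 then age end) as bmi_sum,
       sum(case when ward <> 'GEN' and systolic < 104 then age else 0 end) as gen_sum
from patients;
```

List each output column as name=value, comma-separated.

[systolic_sum: systolic > 117 and ward in ('SURG', 'ER')]
patient=Vik: ✗
patient=Sven: ✗
patient=Tara: ✗
patient=Xiu: ✗
patient=Gus: ✗
patient=Hiro: ✗
patient=Wes: ✓ → 47
patient=Jude: ✗
patient=Alice: ✗
patient=Noor: ✗
systolic_sum = 47
—
[bmi_sum: bmi >= 19 or systolic <= 142]
patient=Vik: ✓ → 95
patient=Sven: ✓ → 16
patient=Tara: ✓ → 8
patient=Xiu: ✓ → 70
patient=Gus: ✓ → 52
patient=Hiro: ✓ → 73
patient=Wes: ✓ → 47
patient=Jude: ✓ → 58
patient=Alice: ✓ → 18
patient=Noor: ✓ → 33
bmi_sum = 95 + 16 + 8 + 70 + 52 + 73 + 47 + 58 + 18 + 33 = 470
—
[gen_sum: ward <> 'GEN' and systolic < 104]
patient=Vik: ✗
patient=Sven: ✗
patient=Tara: ✓ → 8
patient=Xiu: ✗
patient=Gus: ✓ → 52
patient=Hiro: ✗
patient=Wes: ✗
patient=Jude: ✗
patient=Alice: ✗
patient=Noor: ✓ → 33
gen_sum = 8 + 52 + 33 = 93

systolic_sum=47, bmi_sum=470, gen_sum=93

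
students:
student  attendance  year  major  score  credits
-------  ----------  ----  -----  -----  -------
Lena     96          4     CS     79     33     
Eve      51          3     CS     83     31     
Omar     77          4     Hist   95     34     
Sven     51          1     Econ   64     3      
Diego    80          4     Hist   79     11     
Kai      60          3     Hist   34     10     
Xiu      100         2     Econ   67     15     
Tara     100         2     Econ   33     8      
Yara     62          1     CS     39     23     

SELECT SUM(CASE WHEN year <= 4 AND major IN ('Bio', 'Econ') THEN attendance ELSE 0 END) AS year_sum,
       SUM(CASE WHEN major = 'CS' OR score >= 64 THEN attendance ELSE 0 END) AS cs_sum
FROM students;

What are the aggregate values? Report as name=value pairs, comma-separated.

year_sum=251, cs_sum=517

[year_sum: year <= 4 AND major IN ('Bio', 'Econ')]
student=Lena: ✗
student=Eve: ✗
student=Omar: ✗
student=Sven: ✓ → 51
student=Diego: ✗
student=Kai: ✗
student=Xiu: ✓ → 100
student=Tara: ✓ → 100
student=Yara: ✗
year_sum = 51 + 100 + 100 = 251
—
[cs_sum: major = 'CS' OR score >= 64]
student=Lena: ✓ → 96
student=Eve: ✓ → 51
student=Omar: ✓ → 77
student=Sven: ✓ → 51
student=Diego: ✓ → 80
student=Kai: ✗
student=Xiu: ✓ → 100
student=Tara: ✗
student=Yara: ✓ → 62
cs_sum = 96 + 51 + 77 + 51 + 80 + 100 + 62 = 517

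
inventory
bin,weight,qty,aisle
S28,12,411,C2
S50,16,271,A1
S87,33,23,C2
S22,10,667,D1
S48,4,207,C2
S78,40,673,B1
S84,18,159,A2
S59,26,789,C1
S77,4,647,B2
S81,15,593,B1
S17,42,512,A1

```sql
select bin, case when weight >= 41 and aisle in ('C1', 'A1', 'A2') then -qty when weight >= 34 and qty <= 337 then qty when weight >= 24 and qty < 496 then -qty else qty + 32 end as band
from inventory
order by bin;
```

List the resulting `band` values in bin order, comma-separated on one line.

-512, 699, 443, 239, 303, 821, 679, 705, 625, 191, -23

bin=S17: weight >= 41 and aisle in ('C1', 'A1', 'A2') → -512
bin=S22: ELSE → 699
bin=S28: ELSE → 443
bin=S48: ELSE → 239
bin=S50: ELSE → 303
bin=S59: ELSE → 821
bin=S77: ELSE → 679
bin=S78: ELSE → 705
bin=S81: ELSE → 625
bin=S84: ELSE → 191
bin=S87: weight >= 24 and qty < 496 → -23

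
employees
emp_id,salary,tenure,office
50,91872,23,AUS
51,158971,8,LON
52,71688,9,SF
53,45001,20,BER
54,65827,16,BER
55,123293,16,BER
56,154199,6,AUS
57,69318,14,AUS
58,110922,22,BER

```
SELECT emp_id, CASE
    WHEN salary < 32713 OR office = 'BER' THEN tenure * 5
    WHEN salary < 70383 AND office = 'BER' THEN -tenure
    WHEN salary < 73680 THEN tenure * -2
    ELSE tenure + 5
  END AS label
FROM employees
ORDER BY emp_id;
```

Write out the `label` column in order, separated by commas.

28, 13, -18, 100, 80, 80, 11, -28, 110

emp_id=50: ELSE → 28
emp_id=51: ELSE → 13
emp_id=52: salary < 73680 → -18
emp_id=53: salary < 32713 OR office = 'BER' → 100
emp_id=54: salary < 32713 OR office = 'BER' → 80
emp_id=55: salary < 32713 OR office = 'BER' → 80
emp_id=56: ELSE → 11
emp_id=57: salary < 73680 → -28
emp_id=58: salary < 32713 OR office = 'BER' → 110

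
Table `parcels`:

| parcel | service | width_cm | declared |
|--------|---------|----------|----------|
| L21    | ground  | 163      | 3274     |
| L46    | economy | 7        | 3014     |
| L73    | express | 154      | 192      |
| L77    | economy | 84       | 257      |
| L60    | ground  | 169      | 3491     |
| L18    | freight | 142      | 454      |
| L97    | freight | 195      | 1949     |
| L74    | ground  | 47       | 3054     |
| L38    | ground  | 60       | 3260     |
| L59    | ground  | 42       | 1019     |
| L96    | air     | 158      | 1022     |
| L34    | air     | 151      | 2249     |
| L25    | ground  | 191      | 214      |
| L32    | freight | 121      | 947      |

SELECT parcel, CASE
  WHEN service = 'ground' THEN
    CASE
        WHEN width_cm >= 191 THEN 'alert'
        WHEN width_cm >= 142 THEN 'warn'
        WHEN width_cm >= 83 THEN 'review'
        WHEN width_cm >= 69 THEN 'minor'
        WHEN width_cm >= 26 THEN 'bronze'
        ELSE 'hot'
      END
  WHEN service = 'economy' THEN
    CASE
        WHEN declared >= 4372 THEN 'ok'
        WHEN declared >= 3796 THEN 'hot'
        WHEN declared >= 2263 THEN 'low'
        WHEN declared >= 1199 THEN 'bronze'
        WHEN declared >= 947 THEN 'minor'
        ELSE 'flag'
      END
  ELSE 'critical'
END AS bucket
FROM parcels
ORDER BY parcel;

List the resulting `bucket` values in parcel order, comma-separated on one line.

critical, warn, alert, critical, critical, bronze, low, bronze, warn, critical, bronze, flag, critical, critical

parcel=L18: service='freight' → outer ELSE → critical
parcel=L21: service='ground' → inner[width_cm >= 142] → warn
parcel=L25: service='ground' → inner[width_cm >= 191] → alert
parcel=L32: service='freight' → outer ELSE → critical
parcel=L34: service='air' → outer ELSE → critical
parcel=L38: service='ground' → inner[width_cm >= 26] → bronze
parcel=L46: service='economy' → inner[declared >= 2263] → low
parcel=L59: service='ground' → inner[width_cm >= 26] → bronze
parcel=L60: service='ground' → inner[width_cm >= 142] → warn
parcel=L73: service='express' → outer ELSE → critical
parcel=L74: service='ground' → inner[width_cm >= 26] → bronze
parcel=L77: service='economy' → inner[ELSE] → flag
parcel=L96: service='air' → outer ELSE → critical
parcel=L97: service='freight' → outer ELSE → critical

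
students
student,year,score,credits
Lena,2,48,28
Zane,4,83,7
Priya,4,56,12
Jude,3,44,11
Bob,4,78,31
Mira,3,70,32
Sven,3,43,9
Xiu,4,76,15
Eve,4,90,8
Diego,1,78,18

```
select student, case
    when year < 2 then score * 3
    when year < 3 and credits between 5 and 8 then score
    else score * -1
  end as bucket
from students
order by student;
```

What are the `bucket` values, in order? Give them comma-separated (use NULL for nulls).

-78, 234, -90, -44, -48, -70, -56, -43, -76, -83

student=Bob: ELSE → -78
student=Diego: year < 2 → 234
student=Eve: ELSE → -90
student=Jude: ELSE → -44
student=Lena: ELSE → -48
student=Mira: ELSE → -70
student=Priya: ELSE → -56
student=Sven: ELSE → -43
student=Xiu: ELSE → -76
student=Zane: ELSE → -83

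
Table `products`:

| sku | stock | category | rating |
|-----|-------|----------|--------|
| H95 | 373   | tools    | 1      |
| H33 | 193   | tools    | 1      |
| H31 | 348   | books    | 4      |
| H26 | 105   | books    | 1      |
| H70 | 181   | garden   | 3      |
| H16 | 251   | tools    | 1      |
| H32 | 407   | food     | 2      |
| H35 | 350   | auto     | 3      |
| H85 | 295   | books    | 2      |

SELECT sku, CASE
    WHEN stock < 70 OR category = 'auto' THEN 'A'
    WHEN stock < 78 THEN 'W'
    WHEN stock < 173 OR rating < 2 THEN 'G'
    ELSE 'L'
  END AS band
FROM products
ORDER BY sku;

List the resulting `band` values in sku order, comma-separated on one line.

G, G, L, L, G, A, L, L, G

sku=H16: stock < 173 OR rating < 2 → G
sku=H26: stock < 173 OR rating < 2 → G
sku=H31: ELSE → L
sku=H32: ELSE → L
sku=H33: stock < 173 OR rating < 2 → G
sku=H35: stock < 70 OR category = 'auto' → A
sku=H70: ELSE → L
sku=H85: ELSE → L
sku=H95: stock < 173 OR rating < 2 → G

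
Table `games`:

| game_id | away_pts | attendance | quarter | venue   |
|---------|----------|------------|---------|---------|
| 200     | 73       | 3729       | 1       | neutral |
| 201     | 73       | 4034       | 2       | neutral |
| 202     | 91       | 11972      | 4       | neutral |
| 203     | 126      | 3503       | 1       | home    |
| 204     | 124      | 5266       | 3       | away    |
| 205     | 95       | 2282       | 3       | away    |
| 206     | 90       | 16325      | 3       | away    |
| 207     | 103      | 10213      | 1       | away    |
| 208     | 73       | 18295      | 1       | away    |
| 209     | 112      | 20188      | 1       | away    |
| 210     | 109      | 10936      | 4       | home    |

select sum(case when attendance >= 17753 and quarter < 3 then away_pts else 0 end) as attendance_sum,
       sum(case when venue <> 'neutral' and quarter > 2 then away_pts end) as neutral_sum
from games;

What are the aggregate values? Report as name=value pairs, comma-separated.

[attendance_sum: attendance >= 17753 and quarter < 3]
game_id=200: ✗
game_id=201: ✗
game_id=202: ✗
game_id=203: ✗
game_id=204: ✗
game_id=205: ✗
game_id=206: ✗
game_id=207: ✗
game_id=208: ✓ → 73
game_id=209: ✓ → 112
game_id=210: ✗
attendance_sum = 73 + 112 = 185
—
[neutral_sum: venue <> 'neutral' and quarter > 2]
game_id=200: ✗
game_id=201: ✗
game_id=202: ✗
game_id=203: ✗
game_id=204: ✓ → 124
game_id=205: ✓ → 95
game_id=206: ✓ → 90
game_id=207: ✗
game_id=208: ✗
game_id=209: ✗
game_id=210: ✓ → 109
neutral_sum = 124 + 95 + 90 + 109 = 418

attendance_sum=185, neutral_sum=418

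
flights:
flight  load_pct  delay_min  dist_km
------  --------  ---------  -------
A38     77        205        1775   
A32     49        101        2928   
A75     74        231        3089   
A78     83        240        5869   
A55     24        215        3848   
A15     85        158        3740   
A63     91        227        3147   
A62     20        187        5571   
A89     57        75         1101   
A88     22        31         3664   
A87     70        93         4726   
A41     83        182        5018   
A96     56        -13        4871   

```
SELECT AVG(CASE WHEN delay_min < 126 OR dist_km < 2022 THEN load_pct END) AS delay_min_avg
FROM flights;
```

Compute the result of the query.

flight=A38: ✓ → 77
flight=A32: ✓ → 49
flight=A75: ✗
flight=A78: ✗
flight=A55: ✗
flight=A15: ✗
flight=A63: ✗
flight=A62: ✗
flight=A89: ✓ → 57
flight=A88: ✓ → 22
flight=A87: ✓ → 70
flight=A41: ✗
flight=A96: ✓ → 56
delay_min_avg = (77 + 49 + 57 + 22 + 70 + 56) / 6 = 55.1666666667

55.1666666667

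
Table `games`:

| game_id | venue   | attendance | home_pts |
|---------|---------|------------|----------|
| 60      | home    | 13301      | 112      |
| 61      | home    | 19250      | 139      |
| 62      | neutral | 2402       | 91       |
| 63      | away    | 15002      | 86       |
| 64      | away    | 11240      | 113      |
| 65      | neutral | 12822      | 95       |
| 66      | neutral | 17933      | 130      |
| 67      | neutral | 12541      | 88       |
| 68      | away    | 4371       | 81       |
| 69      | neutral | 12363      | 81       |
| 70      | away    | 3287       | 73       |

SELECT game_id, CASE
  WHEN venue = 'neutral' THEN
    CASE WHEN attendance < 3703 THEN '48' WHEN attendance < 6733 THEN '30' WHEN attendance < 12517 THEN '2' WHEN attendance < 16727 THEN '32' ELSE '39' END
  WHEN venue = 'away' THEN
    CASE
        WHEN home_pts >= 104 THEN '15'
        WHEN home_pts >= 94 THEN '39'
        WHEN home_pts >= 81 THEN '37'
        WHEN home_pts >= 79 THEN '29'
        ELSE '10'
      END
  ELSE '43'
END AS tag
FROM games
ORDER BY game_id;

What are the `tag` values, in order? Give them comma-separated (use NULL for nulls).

43, 43, 48, 37, 15, 32, 39, 32, 37, 2, 10

game_id=60: venue='home' → outer ELSE → 43
game_id=61: venue='home' → outer ELSE → 43
game_id=62: venue='neutral' → inner[attendance < 3703] → 48
game_id=63: venue='away' → inner[home_pts >= 81] → 37
game_id=64: venue='away' → inner[home_pts >= 104] → 15
game_id=65: venue='neutral' → inner[attendance < 16727] → 32
game_id=66: venue='neutral' → inner[ELSE] → 39
game_id=67: venue='neutral' → inner[attendance < 16727] → 32
game_id=68: venue='away' → inner[home_pts >= 81] → 37
game_id=69: venue='neutral' → inner[attendance < 12517] → 2
game_id=70: venue='away' → inner[ELSE] → 10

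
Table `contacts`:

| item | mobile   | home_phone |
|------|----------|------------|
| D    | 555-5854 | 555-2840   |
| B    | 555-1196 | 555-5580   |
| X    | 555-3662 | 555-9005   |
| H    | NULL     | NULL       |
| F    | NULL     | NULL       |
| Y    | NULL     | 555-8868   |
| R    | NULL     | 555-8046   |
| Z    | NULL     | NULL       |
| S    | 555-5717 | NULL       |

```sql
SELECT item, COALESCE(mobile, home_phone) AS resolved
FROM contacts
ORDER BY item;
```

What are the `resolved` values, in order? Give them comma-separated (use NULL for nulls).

item=B: mobile=555-1196 → 555-1196
item=D: mobile=555-5854 → 555-5854
item=F: mobile=NULL, home_phone=NULL (all NULL) → NULL
item=H: mobile=NULL, home_phone=NULL (all NULL) → NULL
item=R: mobile=NULL, home_phone=555-8046 → 555-8046
item=S: mobile=555-5717 → 555-5717
item=X: mobile=555-3662 → 555-3662
item=Y: mobile=NULL, home_phone=555-8868 → 555-8868
item=Z: mobile=NULL, home_phone=NULL (all NULL) → NULL

555-1196, 555-5854, NULL, NULL, 555-8046, 555-5717, 555-3662, 555-8868, NULL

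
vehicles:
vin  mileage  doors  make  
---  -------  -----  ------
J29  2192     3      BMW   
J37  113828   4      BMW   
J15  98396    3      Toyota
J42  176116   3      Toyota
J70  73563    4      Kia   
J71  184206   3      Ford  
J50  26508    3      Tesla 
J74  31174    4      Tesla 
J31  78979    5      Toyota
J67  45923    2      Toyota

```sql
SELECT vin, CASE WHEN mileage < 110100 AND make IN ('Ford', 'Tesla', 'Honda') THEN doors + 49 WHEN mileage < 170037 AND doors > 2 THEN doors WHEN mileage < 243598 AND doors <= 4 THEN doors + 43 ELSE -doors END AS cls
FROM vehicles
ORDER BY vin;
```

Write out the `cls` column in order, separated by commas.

3, 3, 5, 4, 46, 52, 45, 4, 46, 53

vin=J15: mileage < 170037 AND doors > 2 → 3
vin=J29: mileage < 170037 AND doors > 2 → 3
vin=J31: mileage < 170037 AND doors > 2 → 5
vin=J37: mileage < 170037 AND doors > 2 → 4
vin=J42: mileage < 243598 AND doors <= 4 → 46
vin=J50: mileage < 110100 AND make IN ('Ford', 'Tesla', 'Honda') → 52
vin=J67: mileage < 243598 AND doors <= 4 → 45
vin=J70: mileage < 170037 AND doors > 2 → 4
vin=J71: mileage < 243598 AND doors <= 4 → 46
vin=J74: mileage < 110100 AND make IN ('Ford', 'Tesla', 'Honda') → 53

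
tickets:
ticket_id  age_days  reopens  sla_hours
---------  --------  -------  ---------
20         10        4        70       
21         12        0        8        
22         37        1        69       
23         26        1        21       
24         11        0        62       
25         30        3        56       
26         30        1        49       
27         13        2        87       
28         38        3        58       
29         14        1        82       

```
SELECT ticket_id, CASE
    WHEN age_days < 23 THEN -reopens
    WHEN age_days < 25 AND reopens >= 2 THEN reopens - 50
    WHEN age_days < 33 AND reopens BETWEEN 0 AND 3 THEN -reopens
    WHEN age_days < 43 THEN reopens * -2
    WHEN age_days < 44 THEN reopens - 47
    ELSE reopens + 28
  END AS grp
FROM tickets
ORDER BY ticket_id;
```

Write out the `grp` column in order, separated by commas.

-4, 0, -2, -1, 0, -3, -1, -2, -6, -1

ticket_id=20: age_days < 23 → -4
ticket_id=21: age_days < 23 → 0
ticket_id=22: age_days < 43 → -2
ticket_id=23: age_days < 33 AND reopens BETWEEN 0 AND 3 → -1
ticket_id=24: age_days < 23 → 0
ticket_id=25: age_days < 33 AND reopens BETWEEN 0 AND 3 → -3
ticket_id=26: age_days < 33 AND reopens BETWEEN 0 AND 3 → -1
ticket_id=27: age_days < 23 → -2
ticket_id=28: age_days < 43 → -6
ticket_id=29: age_days < 23 → -1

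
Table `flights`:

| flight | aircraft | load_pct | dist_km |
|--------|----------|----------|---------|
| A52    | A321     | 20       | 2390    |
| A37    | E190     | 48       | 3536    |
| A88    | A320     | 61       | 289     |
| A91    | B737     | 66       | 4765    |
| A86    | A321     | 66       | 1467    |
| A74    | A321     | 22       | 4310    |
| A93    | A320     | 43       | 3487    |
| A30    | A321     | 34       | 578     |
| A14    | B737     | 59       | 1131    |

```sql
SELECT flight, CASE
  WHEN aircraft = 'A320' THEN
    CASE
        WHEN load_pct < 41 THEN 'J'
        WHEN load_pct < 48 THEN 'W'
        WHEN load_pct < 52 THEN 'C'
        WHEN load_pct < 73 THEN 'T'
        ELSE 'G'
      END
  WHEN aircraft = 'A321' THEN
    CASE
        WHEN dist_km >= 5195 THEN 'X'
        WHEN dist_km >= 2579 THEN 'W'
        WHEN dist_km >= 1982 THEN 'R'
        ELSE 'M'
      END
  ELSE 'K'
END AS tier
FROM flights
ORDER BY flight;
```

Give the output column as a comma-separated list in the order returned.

flight=A14: aircraft='B737' → outer ELSE → K
flight=A30: aircraft='A321' → inner[ELSE] → M
flight=A37: aircraft='E190' → outer ELSE → K
flight=A52: aircraft='A321' → inner[dist_km >= 1982] → R
flight=A74: aircraft='A321' → inner[dist_km >= 2579] → W
flight=A86: aircraft='A321' → inner[ELSE] → M
flight=A88: aircraft='A320' → inner[load_pct < 73] → T
flight=A91: aircraft='B737' → outer ELSE → K
flight=A93: aircraft='A320' → inner[load_pct < 48] → W

K, M, K, R, W, M, T, K, W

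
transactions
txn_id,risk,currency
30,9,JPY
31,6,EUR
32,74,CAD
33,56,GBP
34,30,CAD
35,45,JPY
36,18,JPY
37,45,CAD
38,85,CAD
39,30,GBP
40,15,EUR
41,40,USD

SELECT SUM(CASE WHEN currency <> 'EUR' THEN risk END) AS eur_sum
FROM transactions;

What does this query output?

txn_id=30: ✓ → 9
txn_id=31: ✗
txn_id=32: ✓ → 74
txn_id=33: ✓ → 56
txn_id=34: ✓ → 30
txn_id=35: ✓ → 45
txn_id=36: ✓ → 18
txn_id=37: ✓ → 45
txn_id=38: ✓ → 85
txn_id=39: ✓ → 30
txn_id=40: ✗
txn_id=41: ✓ → 40
eur_sum = 9 + 74 + 56 + 30 + 45 + 18 + 45 + 85 + 30 + 40 = 432

432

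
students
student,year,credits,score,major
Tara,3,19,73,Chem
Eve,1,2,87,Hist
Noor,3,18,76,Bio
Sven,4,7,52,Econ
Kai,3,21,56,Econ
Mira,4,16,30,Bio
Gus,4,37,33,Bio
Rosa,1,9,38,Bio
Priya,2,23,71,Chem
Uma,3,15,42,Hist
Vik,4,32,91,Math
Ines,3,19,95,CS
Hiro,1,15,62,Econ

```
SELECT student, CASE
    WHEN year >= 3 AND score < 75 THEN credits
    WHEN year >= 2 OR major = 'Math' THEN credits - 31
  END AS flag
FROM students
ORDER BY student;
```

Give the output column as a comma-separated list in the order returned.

NULL, 37, NULL, -12, 21, 16, -13, -8, NULL, 7, 19, 15, 1

student=Eve: (no match → NULL) → NULL
student=Gus: year >= 3 AND score < 75 → 37
student=Hiro: (no match → NULL) → NULL
student=Ines: year >= 2 OR major = 'Math' → -12
student=Kai: year >= 3 AND score < 75 → 21
student=Mira: year >= 3 AND score < 75 → 16
student=Noor: year >= 2 OR major = 'Math' → -13
student=Priya: year >= 2 OR major = 'Math' → -8
student=Rosa: (no match → NULL) → NULL
student=Sven: year >= 3 AND score < 75 → 7
student=Tara: year >= 3 AND score < 75 → 19
student=Uma: year >= 3 AND score < 75 → 15
student=Vik: year >= 2 OR major = 'Math' → 1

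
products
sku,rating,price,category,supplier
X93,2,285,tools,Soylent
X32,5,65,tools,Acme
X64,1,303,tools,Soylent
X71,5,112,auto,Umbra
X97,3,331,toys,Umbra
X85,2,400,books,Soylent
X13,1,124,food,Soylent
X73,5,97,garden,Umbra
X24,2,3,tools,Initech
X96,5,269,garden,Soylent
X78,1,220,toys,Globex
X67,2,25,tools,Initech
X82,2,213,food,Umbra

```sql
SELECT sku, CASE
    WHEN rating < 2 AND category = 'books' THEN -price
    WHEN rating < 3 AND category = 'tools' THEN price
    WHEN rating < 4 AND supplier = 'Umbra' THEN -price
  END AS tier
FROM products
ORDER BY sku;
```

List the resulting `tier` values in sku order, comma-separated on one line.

sku=X13: (no match → NULL) → NULL
sku=X24: rating < 3 AND category = 'tools' → 3
sku=X32: (no match → NULL) → NULL
sku=X64: rating < 3 AND category = 'tools' → 303
sku=X67: rating < 3 AND category = 'tools' → 25
sku=X71: (no match → NULL) → NULL
sku=X73: (no match → NULL) → NULL
sku=X78: (no match → NULL) → NULL
sku=X82: rating < 4 AND supplier = 'Umbra' → -213
sku=X85: (no match → NULL) → NULL
sku=X93: rating < 3 AND category = 'tools' → 285
sku=X96: (no match → NULL) → NULL
sku=X97: rating < 4 AND supplier = 'Umbra' → -331

NULL, 3, NULL, 303, 25, NULL, NULL, NULL, -213, NULL, 285, NULL, -331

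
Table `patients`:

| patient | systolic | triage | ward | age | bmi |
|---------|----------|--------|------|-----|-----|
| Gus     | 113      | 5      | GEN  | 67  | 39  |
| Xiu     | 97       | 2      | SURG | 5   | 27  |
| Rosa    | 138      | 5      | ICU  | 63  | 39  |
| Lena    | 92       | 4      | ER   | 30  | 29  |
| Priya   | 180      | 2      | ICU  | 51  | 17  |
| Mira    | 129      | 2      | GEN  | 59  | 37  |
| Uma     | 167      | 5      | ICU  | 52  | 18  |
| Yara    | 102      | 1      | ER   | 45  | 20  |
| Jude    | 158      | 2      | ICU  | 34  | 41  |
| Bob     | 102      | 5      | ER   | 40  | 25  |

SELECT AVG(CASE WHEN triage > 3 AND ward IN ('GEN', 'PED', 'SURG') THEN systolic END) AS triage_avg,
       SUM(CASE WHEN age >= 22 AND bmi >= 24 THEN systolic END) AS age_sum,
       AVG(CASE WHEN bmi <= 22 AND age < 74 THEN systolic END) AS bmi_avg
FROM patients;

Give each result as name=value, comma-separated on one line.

triage_avg=113, age_sum=732, bmi_avg=149.6666666667

[triage_avg: triage > 3 AND ward IN ('GEN', 'PED', 'SURG')]
patient=Gus: ✓ → 113
patient=Xiu: ✗
patient=Rosa: ✗
patient=Lena: ✗
patient=Priya: ✗
patient=Mira: ✗
patient=Uma: ✗
patient=Yara: ✗
patient=Jude: ✗
patient=Bob: ✗
triage_avg = 113
—
[age_sum: age >= 22 AND bmi >= 24]
patient=Gus: ✓ → 113
patient=Xiu: ✗
patient=Rosa: ✓ → 138
patient=Lena: ✓ → 92
patient=Priya: ✗
patient=Mira: ✓ → 129
patient=Uma: ✗
patient=Yara: ✗
patient=Jude: ✓ → 158
patient=Bob: ✓ → 102
age_sum = 113 + 138 + 92 + 129 + 158 + 102 = 732
—
[bmi_avg: bmi <= 22 AND age < 74]
patient=Gus: ✗
patient=Xiu: ✗
patient=Rosa: ✗
patient=Lena: ✗
patient=Priya: ✓ → 180
patient=Mira: ✗
patient=Uma: ✓ → 167
patient=Yara: ✓ → 102
patient=Jude: ✗
patient=Bob: ✗
bmi_avg = (180 + 167 + 102) / 3 = 149.6666666667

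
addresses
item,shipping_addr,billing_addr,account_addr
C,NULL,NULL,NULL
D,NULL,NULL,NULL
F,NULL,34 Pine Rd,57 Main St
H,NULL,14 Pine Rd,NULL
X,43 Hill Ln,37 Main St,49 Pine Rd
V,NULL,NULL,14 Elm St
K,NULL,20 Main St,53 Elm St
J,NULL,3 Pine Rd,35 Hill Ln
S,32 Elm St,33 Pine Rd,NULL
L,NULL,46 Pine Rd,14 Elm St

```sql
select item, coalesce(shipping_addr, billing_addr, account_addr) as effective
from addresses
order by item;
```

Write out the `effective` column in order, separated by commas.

item=C: shipping_addr=NULL, billing_addr=NULL, account_addr=NULL (all NULL) → NULL
item=D: shipping_addr=NULL, billing_addr=NULL, account_addr=NULL (all NULL) → NULL
item=F: shipping_addr=NULL, billing_addr=34 Pine Rd → 34 Pine Rd
item=H: shipping_addr=NULL, billing_addr=14 Pine Rd → 14 Pine Rd
item=J: shipping_addr=NULL, billing_addr=3 Pine Rd → 3 Pine Rd
item=K: shipping_addr=NULL, billing_addr=20 Main St → 20 Main St
item=L: shipping_addr=NULL, billing_addr=46 Pine Rd → 46 Pine Rd
item=S: shipping_addr=32 Elm St → 32 Elm St
item=V: shipping_addr=NULL, billing_addr=NULL, account_addr=14 Elm St → 14 Elm St
item=X: shipping_addr=43 Hill Ln → 43 Hill Ln

NULL, NULL, 34 Pine Rd, 14 Pine Rd, 3 Pine Rd, 20 Main St, 46 Pine Rd, 32 Elm St, 14 Elm St, 43 Hill Ln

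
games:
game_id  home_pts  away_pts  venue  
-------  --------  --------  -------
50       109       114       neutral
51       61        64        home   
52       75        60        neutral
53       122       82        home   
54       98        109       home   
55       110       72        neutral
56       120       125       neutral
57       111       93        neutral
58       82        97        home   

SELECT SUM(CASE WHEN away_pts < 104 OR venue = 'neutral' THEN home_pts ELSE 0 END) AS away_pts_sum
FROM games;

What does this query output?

790

game_id=50: ✓ → 109
game_id=51: ✓ → 61
game_id=52: ✓ → 75
game_id=53: ✓ → 122
game_id=54: ✗
game_id=55: ✓ → 110
game_id=56: ✓ → 120
game_id=57: ✓ → 111
game_id=58: ✓ → 82
away_pts_sum = 109 + 61 + 75 + 122 + 110 + 120 + 111 + 82 = 790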